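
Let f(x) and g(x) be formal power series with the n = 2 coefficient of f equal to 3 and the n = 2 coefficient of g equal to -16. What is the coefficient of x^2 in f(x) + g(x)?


Addition of formal power series is termwise.
The coefficient of x^2 in f + g = 3 + -16
= -13

-13


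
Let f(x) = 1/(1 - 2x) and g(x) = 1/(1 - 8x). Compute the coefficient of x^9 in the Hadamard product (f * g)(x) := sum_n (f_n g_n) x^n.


f has coefficients f_k = 2^k and g has coefficients g_k = 8^k, so the Hadamard product has coefficient (f*g)_k = 2^k * 8^k = 16^k.
For k = 9: 16^9 = 68719476736.

68719476736


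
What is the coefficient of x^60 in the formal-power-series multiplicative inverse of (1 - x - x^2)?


Let the inverse be f(x) = sum_{k>=0} a_k x^k. From f(x) * (1 - x - x^2) = 1 and matching coefficients:
 x^0: a_0 = 1.
 x^1: a_1 - a_0 = 0, so a_1 = 1.
 x^k (k >= 2): a_k - a_{k-1} - a_{k-2} = 0, i.e. a_k = a_{k-1} + a_{k-2}.
This is the Fibonacci-type recurrence shifted so that a_0 = a_1 = 1.
Iterating: a_0=1, a_1=1, a_2=2, a_3=3, a_4=5, a_5=8, a_6=13, a_7=21, a_8=34, a_9=55, ...
a_60 = 2504730781961.

2504730781961


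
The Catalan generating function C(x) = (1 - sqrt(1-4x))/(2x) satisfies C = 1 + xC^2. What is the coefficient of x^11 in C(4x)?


Substituting x -> 4x scales the n-th coefficient by 4^n, so [x^11] C(4x) = 4^11 * C_11.
C_11 = C(2*11, 11)/(12) = 705432/12 = 58786.
So 4^11 * 58786 = 4194304 * 58786 = 246566354944.

246566354944


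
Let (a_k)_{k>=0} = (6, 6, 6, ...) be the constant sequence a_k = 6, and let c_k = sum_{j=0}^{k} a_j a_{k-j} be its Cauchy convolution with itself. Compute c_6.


Since a_j = 6 for all j >= 0, the convolution sum becomes
c_k = sum_{j=0}^{k} 6 * 6 = 36 * (k + 1).
Equivalently, the generating function of (a_k) is 6/(1 - x) and its square is 36/(1 - x)^2 = sum_{k>=0} 36(k + 1) x^k.
For k = 6: 36 * 7 = 252.

252


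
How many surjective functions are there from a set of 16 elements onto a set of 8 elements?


By inclusion-exclusion on which target elements are missed, the number of surjections from an n-set onto a k-set is
surj(n, k) = sum_{j=0}^{k} (-1)^j C(k, j) (k - j)^n.
Equivalently surj(n, k) = k! * S(n, k), where S(n, k) is the Stirling number of the second kind.
For n = 16, k = 8:
S(16, 8) = 2141764053, so
surj = 8! * 2141764053 = 40320 * 2141764053 = 86355926616960.

86355926616960


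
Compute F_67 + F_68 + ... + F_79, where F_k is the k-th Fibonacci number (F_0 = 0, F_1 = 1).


Use the identity sum_{k=0}^{N} F_k = F_{N+2} - 1 (which follows from F_{k+2} - F_{k+1} = F_k). Then
sum_{k=67}^{79} F_k = (F_{81} - 1) - (F_{68} - 1) = F_{81} - F_{68}.
Computing: F_{81} = 37889062373143906, F_{68} = 72723460248141, so
Sum = 37889062373143906 - 72723460248141 = 37816338912895765.

37816338912895765


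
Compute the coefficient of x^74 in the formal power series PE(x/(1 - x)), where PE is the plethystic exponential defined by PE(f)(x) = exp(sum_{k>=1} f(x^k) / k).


For f(x) = x/(1 - x) we have
sum_{k>=1} f(x^k) / k = sum_{k>=1} (1/k) * x^k / (1 - x^k) = sum_{k, m >= 1} x^(k m) / k,
which after exponentiating simplifies to
PE(x/(1 - x)) = prod_{k>=1} 1 / (1 - x^k).
This is the generating function for the partition function p(n), so the coefficient of x^74 is p(74).
Computing p(74) by dynamic programming over parts 1, 2, ..., 74: p(74) = 7089500.

7089500


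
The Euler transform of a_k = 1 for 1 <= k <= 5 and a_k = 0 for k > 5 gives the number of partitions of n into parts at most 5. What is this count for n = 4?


Partitions of 4 into parts at most 5:
Using generating function (1-x)^(-1)(1-x^2)^(-1)...(1-x^5)^(-1),
the coefficient of x^4 = 5

5


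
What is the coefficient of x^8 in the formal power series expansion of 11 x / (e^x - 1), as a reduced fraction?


The exponential generating function for Bernoulli numbers is
x / (e^x - 1) = sum_{k>=0} B_k x^k / k!.
So the coefficient of x^8 in 11 x / (e^x - 1) is 11 B_8 / 8!.
Computing: B_8 = -1/30, 8! = 40320, giving
11 * -1/30 / 40320 = -11/1209600.

-11/1209600


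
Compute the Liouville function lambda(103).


The Liouville function is lambda(k) = (-1)^Omega(k), where Omega(k) counts the prime factors of k with multiplicity.
Factoring: 103 = 103, so Omega(103) = 1.
lambda(103) = (-1)^1 = -1.

-1


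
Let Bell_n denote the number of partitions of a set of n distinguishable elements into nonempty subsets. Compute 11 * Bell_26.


Bell_26 can be computed from the Bell triangle or from Dobinski's identity Bell_n = (1/e) * sum_{k>=0} k^n / k!.
Computing Bell_26 = 49631246523618756274.
Then 11 * 49631246523618756274 = 545943711759806319014.

545943711759806319014


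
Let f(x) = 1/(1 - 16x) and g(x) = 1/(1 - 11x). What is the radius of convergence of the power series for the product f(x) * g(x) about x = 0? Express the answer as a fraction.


The radius of 1/(1 - 16x) is 1/16 (nearest singularity at x = 1/16), and the radius of 1/(1 - 11x) is 1/11.
The product f(x)*g(x) = 1/((1 - 16x)(1 - 11x)) has singularities at both 1/16 and 1/11, so its radius of convergence is the distance to the nearest one:
min(1/16, 1/11) = 1/16.

1/16


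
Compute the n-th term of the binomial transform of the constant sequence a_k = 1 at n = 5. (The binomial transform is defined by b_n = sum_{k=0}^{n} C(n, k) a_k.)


With a_k = 1 for all k, b_n = sum_{k=0}^{n} C(n, k) = 2^n by the binomial theorem.
For n = 5: 2^5 = 32.

32


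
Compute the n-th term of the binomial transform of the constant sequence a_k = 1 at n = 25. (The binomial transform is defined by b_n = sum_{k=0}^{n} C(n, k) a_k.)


With a_k = 1 for all k, b_n = sum_{k=0}^{n} C(n, k) = 2^n by the binomial theorem.
For n = 25: 2^25 = 33554432.

33554432


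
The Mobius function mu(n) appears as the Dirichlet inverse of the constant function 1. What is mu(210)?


210 = 2 * 3 * 5 * 7 (all distinct primes).
mu(210) = (-1)^4 = 1

1


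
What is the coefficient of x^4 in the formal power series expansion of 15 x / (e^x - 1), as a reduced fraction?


The exponential generating function for Bernoulli numbers is
x / (e^x - 1) = sum_{k>=0} B_k x^k / k!.
So the coefficient of x^4 in 15 x / (e^x - 1) is 15 B_4 / 4!.
Computing: B_4 = -1/30, 4! = 24, giving
15 * -1/30 / 24 = -1/48.

-1/48


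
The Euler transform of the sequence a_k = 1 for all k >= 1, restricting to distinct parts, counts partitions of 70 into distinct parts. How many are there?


Partitions of 70 into distinct parts can be computed via generating function.
Product (1+x)(1+x^2)(1+x^3)...
The coefficient of x^70 = 29927

29927


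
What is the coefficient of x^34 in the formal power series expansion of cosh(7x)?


The Maclaurin series is cosh(t) = sum_{m>=0} t^(2m) / (2m)!, so substituting t = 7x, only even powers of x are nonzero, with coefficient of x^(2m) equal to 7^(2m) / (2m)!.
For x^34 the coefficient is 7^34/34! = 54116956037952111668959660849/295232799039604140847618609643520000000 = 22539340290692258087863249/122962431919868446833660395520000000.

22539340290692258087863249/122962431919868446833660395520000000


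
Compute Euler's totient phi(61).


phi(n) counts integers in [1, n] coprime to n. Using the multiplicative formula phi(n) = n * prod_{p | n} (1 - 1/p):
61 = 61, so
phi(61) = 61 * (1 - 1/61) = 60.

60


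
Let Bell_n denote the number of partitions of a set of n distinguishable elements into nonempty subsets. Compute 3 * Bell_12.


Bell_12 can be computed from the Bell triangle or from Dobinski's identity Bell_n = (1/e) * sum_{k>=0} k^n / k!.
Computing Bell_12 = 4213597.
Then 3 * 4213597 = 12640791.

12640791


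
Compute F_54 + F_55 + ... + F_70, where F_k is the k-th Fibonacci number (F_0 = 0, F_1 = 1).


Use the identity sum_{k=0}^{N} F_k = F_{N+2} - 1 (which follows from F_{k+2} - F_{k+1} = F_k). Then
sum_{k=54}^{70} F_k = (F_{72} - 1) - (F_{55} - 1) = F_{72} - F_{55}.
Computing: F_{72} = 498454011879264, F_{55} = 139583862445, so
Sum = 498454011879264 - 139583862445 = 498314428016819.

498314428016819


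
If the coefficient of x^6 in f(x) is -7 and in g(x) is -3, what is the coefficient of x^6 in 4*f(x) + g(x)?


Scalar multiplication scales coefficients: 4 * -7 = -28.
Then add the g coefficient: -28 + -3
= -31

-31


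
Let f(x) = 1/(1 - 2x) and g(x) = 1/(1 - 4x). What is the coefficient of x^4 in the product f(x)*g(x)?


The coefficient of x^n in f*g is the Cauchy product: sum_{k=0}^{n} a^k * b^(n-k).
With a=2, b=4, n=4:
sum_{k=0}^{4} 2^k * 4^(4-k)
= 496

496


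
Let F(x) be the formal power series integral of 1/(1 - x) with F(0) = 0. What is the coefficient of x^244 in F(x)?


1/(1 - x) = sum_{k>=0} x^k. Integrating termwise and using F(0) = 0 gives
F(x) = sum_{k>=0} x^(k+1) / (k+1) = sum_{m>=1} x^m / m = -ln(1 - x).
So the coefficient of x^244 is 1/244 = 1/244.

1/244


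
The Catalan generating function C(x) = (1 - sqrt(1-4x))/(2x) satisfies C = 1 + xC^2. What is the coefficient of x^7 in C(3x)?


Substituting x -> 3x scales the n-th coefficient by 3^n, so [x^7] C(3x) = 3^7 * C_7.
C_7 = C(2*7, 7)/(8) = 3432/8 = 429.
So 3^7 * 429 = 2187 * 429 = 938223.

938223


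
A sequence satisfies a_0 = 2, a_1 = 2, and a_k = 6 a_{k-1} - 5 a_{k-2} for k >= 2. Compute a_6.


The characteristic equation is t^2 - 6 t + 5 = 0, with roots r_1 = 5 and r_2 = 1 (so c_1 = r_1 + r_2, c_2 = -r_1 r_2 as required).
One can use the closed form a_n = A r_1^n + B r_2^n, but direct iteration is more reliable:
a_0 = 2, a_1 = 2, a_2 = 2, a_3 = 2, a_4 = 2, a_5 = 2, a_6 = 2.
So a_6 = 2.

2


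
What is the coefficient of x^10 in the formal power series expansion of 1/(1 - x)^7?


The expansion 1/(1 - x)^r = sum_{k>=0} C(k + r - 1, r - 1) x^k follows from the multiset / negative-binomial theorem (or from repeated differentiation of the geometric series).
For r = 7 and k = 10:
C(16, 6) = 20922789888000 / (720 * 3628800) = 8008.

8008


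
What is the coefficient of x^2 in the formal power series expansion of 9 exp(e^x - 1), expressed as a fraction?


exp(e^x - 1) is the exponential generating function for the Bell numbers Bell_k: exp(e^x - 1) = sum_{k>=0} Bell_k x^k / k!.
So the coefficient of x^2 in 9 exp(e^x - 1) is 9 Bell_2 / 2!.
Computing: Bell_2 = 2 and 2! = 2, giving
9 * 2/2 = 9.

9


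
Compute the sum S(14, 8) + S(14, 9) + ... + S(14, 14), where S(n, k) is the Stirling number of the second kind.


By definition, S(n, k) counts partitions of an n-set into exactly k nonempty blocks.
Computing row n = 14 for k = 8..14:
S(14, k): 20912320, 5135130, 752752, 66066, 3367, 91, 1
Sum = 26869727.

26869727


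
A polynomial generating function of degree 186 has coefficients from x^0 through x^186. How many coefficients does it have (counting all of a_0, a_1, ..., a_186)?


A polynomial of degree 186 takes the form a_0 + a_1 x + ... + a_186 x^186.
The number of coefficients is 186 + 1 = 187.

187


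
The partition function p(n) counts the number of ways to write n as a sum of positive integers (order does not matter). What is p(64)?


Using the generating function prod_{k>=1} 1/(1-x^k), we compute p(64).
By dynamic programming over parts 1 through 64:
p(64) = 1741630

1741630


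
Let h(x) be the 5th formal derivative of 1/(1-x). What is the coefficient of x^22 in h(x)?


Differentiating 5 times: d^5/dx^5 [1/(1-x)] = 5!/(1-x)^6.
The expansion 1/(1-x)^6 = sum_{k>=0} C(k+5, 5) x^k, so the coefficient of x^n in 5!/(1-x)^6 is 5! * C(n+5, 5).
For n = 22: 120 * C(27, 5) = 120 * 80730 = 9687600

9687600


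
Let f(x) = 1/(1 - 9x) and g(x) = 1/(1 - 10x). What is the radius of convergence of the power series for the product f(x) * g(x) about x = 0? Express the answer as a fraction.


The radius of 1/(1 - 9x) is 1/9 (nearest singularity at x = 1/9), and the radius of 1/(1 - 10x) is 1/10.
The product f(x)*g(x) = 1/((1 - 9x)(1 - 10x)) has singularities at both 1/9 and 1/10, so its radius of convergence is the distance to the nearest one:
min(1/9, 1/10) = 1/10.

1/10


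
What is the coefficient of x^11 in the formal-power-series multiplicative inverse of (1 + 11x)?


The inverse is 1/(1 + 11x). Apply the geometric identity 1/(1 - y) = sum_{k>=0} y^k with y = -11x:
1/(1 + 11x) = sum_{k>=0} (-11)^k x^k.
So the coefficient of x^11 is (-11)^11 = -285311670611.

-285311670611


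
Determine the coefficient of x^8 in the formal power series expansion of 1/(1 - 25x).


The geometric series identity gives 1/(1 - c x) = sum_{k>=0} c^k x^k, so the coefficient of x^k is c^k.
Here c = 25 and k = 8.
Computing: 25^8 = 152587890625

152587890625


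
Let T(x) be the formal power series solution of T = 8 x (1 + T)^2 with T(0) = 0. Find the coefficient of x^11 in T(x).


Apply the Lagrange inversion formula: if T = 8 x * phi(T) with phi(t) = (1 + t)^2, then [x^n] T = 8^n * (1/n) [t^(n-1)] phi(t)^n = 8^n * (1/n) [t^(n-1)] (1 + t)^(2n) = 8^n * (1/n) C(2n, n-1).
Using the identity C(2n, n-1) = C(2n, n) * n / (n+1), the unscaled factor equals C(2n, n) / (n+1) = C_n, the n-th Catalan number.
For n = 11: C_11 = C(22, 11) / 12 = 705432/12 = 58786.
With the 8^11 = 8589934592 factor, the coefficient is 8589934592 * 58786 = 504967894925312.

504967894925312


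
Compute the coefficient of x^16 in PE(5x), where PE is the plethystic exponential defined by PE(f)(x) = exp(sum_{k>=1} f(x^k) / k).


With f(x) = 5x, the exponent is sum_{k>=1} 5 x^k / k = 5 * (-ln(1 - x)). Exponentiating:
PE(5x) = exp(-5 ln(1 - x)) = 1/(1 - x)^5.
By the negative binomial expansion, [x^n] 1/(1 - x)^5 = C(n + 4, 4).
For n = 16: C(20, 4) = 4845.

4845


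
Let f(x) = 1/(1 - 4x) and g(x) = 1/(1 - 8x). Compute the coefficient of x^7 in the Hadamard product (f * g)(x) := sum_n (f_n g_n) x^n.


f has coefficients f_k = 4^k and g has coefficients g_k = 8^k, so the Hadamard product has coefficient (f*g)_k = 4^k * 8^k = 32^k.
For k = 7: 32^7 = 34359738368.

34359738368


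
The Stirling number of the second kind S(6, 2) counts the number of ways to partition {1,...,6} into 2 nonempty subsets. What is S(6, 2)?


Using the explicit formula S(n,k) = (1/k!) sum_{j=0}^{k} (-1)^(k-j) C(k,j) j^n:
S(6, 2) = 31
Equivalently, S(n,k) is n! times the coefficient of x^n in the EGF (e^x - 1)^k / k!.

31


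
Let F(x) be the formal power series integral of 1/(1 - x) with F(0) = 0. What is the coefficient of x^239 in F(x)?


1/(1 - x) = sum_{k>=0} x^k. Integrating termwise and using F(0) = 0 gives
F(x) = sum_{k>=0} x^(k+1) / (k+1) = sum_{m>=1} x^m / m = -ln(1 - x).
So the coefficient of x^239 is 1/239 = 1/239.

1/239


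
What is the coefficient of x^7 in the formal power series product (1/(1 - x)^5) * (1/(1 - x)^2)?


Combine the factors: (1/(1 - x)^5) * (1/(1 - x)^2) = 1/(1 - x)^7.
Then use 1/(1 - x)^r = sum_{k>=0} C(k + r - 1, r - 1) x^k with r = 7 and k = 7:
C(13, 6) = 1716.

1716


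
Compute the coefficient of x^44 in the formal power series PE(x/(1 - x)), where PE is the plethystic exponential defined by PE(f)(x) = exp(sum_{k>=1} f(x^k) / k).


For f(x) = x/(1 - x) we have
sum_{k>=1} f(x^k) / k = sum_{k>=1} (1/k) * x^k / (1 - x^k) = sum_{k, m >= 1} x^(k m) / k,
which after exponentiating simplifies to
PE(x/(1 - x)) = prod_{k>=1} 1 / (1 - x^k).
This is the generating function for the partition function p(n), so the coefficient of x^44 is p(44).
Computing p(44) by dynamic programming over parts 1, 2, ..., 44: p(44) = 75175.

75175


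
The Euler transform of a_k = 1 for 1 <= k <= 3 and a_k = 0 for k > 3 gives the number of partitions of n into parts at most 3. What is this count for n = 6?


Partitions of 6 into parts at most 3:
Using generating function (1-x)^(-1)(1-x^2)^(-1)(1-x^3)^(-1),
the coefficient of x^6 = 7

7


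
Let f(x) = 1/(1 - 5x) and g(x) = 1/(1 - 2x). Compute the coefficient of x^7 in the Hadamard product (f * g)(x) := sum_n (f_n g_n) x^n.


f has coefficients f_k = 5^k and g has coefficients g_k = 2^k, so the Hadamard product has coefficient (f*g)_k = 5^k * 2^k = 10^k.
For k = 7: 10^7 = 10000000.

10000000


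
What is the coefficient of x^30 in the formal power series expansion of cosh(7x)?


The Maclaurin series is cosh(t) = sum_{m>=0} t^(2m) / (2m)!, so substituting t = 7x, only even powers of x are nonzero, with coefficient of x^(2m) equal to 7^(2m) / (2m)!.
For x^30 the coefficient is 7^30/30! = 22539340290692258087863249/265252859812191058636308480000000 = 9387480337647754305649/110475993257888820756480000000.

9387480337647754305649/110475993257888820756480000000


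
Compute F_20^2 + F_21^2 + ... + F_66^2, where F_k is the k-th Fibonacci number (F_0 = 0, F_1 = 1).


There is a standard identity sum_{k=0}^{N} F_k^2 = F_N * F_{N+1} (proved inductively from the telescoping relation F_k^2 = F_k F_{k+1} - F_{k-1} F_k). Then
sum_{k=20}^{66} F_k^2 = F_66 F_67 - F_19 F_20.
Computing: F_66 = 27777890035288, F_67 = 44945570212853, F_19 = 4181, F_20 = 6765.
Sum = 27777890035288 * 44945570212853 - 4181 * 6765 = 1248493106945946501812872199.

1248493106945946501812872199


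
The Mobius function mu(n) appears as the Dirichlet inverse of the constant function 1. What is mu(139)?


139 = 139 (all distinct primes).
mu(139) = (-1)^1 = -1

-1


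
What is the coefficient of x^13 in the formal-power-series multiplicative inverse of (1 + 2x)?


The inverse is 1/(1 + 2x). Apply the geometric identity 1/(1 - y) = sum_{k>=0} y^k with y = -2x:
1/(1 + 2x) = sum_{k>=0} (-2)^k x^k.
So the coefficient of x^13 is (-2)^13 = -8192.

-8192


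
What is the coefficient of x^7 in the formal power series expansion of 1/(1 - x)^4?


The negative binomial / multiset identity is
1/(1 - x)^r = sum_{k>=0} C(k + r - 1, r - 1) x^k.
Here r = 4 and k = 7, so the coefficient is
C(7 + 3, 3) = C(10, 3)
= 120

120


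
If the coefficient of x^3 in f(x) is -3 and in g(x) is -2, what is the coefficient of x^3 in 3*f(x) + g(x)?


Scalar multiplication scales coefficients: 3 * -3 = -9.
Then add the g coefficient: -9 + -2
= -11

-11


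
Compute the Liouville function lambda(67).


The Liouville function is lambda(k) = (-1)^Omega(k), where Omega(k) counts the prime factors of k with multiplicity.
Factoring: 67 = 67, so Omega(67) = 1.
lambda(67) = (-1)^1 = -1.

-1


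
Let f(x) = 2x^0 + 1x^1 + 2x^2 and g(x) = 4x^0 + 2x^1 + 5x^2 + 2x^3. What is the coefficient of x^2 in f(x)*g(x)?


Cauchy product at x^2:
2*5 + 1*2 + 2*4
= 20

20


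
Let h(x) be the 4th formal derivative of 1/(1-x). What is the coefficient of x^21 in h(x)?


Differentiating 4 times: d^4/dx^4 [1/(1-x)] = 4!/(1-x)^5.
The expansion 1/(1-x)^5 = sum_{k>=0} C(k+4, 4) x^k, so the coefficient of x^n in 4!/(1-x)^5 is 4! * C(n+4, 4).
For n = 21: 24 * C(25, 4) = 24 * 12650 = 303600

303600


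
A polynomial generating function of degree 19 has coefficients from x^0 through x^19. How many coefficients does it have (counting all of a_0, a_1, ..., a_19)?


A polynomial of degree 19 takes the form a_0 + a_1 x + ... + a_19 x^19.
The number of coefficients is 19 + 1 = 20.

20


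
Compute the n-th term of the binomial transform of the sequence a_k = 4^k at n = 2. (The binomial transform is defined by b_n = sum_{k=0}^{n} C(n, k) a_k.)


With a_k = 4^k, b_n = sum_{k=0}^{n} C(n, k) 4^k = (1 + 4)^n by the binomial theorem.
For n = 2: (1 + 4)^2 = 5^2 = 25.

25


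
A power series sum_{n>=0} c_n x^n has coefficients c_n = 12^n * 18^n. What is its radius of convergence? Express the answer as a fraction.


By the root test (Cauchy-Hadamard), the radius is R = 1 / limsup_n |c_n|^(1/n).
Here |c_n|^(1/n) = (12^n * 18^n)^(1/n) = 12 * 18 = 216 for all n.
So R = 1/216 = 1/216.

1/216


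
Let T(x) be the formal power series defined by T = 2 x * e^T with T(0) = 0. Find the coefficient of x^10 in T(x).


Apply the Lagrange inversion formula: if T = 2 x * phi(T) with phi(t) = e^t, then
[x^n] T = 2^n * (1/n) [t^(n-1)] phi(t)^n = 2^n * (1/n) [t^(n-1)] e^(n t) = 2^n * (1/n) * n^(n-1) / (n-1)! = 2^n * n^(n-1) / n!.
When c = 1 this is the Cayley count of rooted labeled trees on n vertices, divided by n!.
For n = 10: 2^10 * 10^9 / 10! = 1024 * 1000000000/3628800 = 160000000/567.

160000000/567


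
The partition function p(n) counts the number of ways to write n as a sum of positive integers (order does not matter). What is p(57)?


Using the generating function prod_{k>=1} 1/(1-x^k), we compute p(57).
By dynamic programming over parts 1 through 57:
p(57) = 614154

614154


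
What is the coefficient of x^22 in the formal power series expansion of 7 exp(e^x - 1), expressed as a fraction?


exp(e^x - 1) is the exponential generating function for the Bell numbers Bell_k: exp(e^x - 1) = sum_{k>=0} Bell_k x^k / k!.
So the coefficient of x^22 in 7 exp(e^x - 1) is 7 Bell_22 / 22!.
Computing: Bell_22 = 4506715738447323 and 22! = 1124000727777607680000, giving
7 * 4506715738447323/1124000727777607680000 = 88366975263673/3148461422346240000.

88366975263673/3148461422346240000


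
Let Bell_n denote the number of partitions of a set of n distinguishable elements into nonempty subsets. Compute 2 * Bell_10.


Bell_10 can be computed from the Bell triangle or from Dobinski's identity Bell_n = (1/e) * sum_{k>=0} k^n / k!.
Computing Bell_10 = 115975.
Then 2 * 115975 = 231950.

231950


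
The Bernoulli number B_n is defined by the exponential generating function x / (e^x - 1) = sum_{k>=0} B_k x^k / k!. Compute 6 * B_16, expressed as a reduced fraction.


Bernoulli numbers can also be computed recursively via B_0 = 1 and sum_{j=0}^{m} C(m+1, j) B_j = 0 for m >= 1. Odd-index Bernoulli numbers vanish for k >= 3.
Computing B_16 = -3617/510, so 6 * B_16 = 6 * -3617/510 = -3617/85.

-3617/85


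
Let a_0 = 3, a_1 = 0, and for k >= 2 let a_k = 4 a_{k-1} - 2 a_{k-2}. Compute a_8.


Iterating the recurrence forward:
a_0 = 3
a_1 = 0
a_2 = 4*0 - 2*3 = -6
a_3 = 4*-6 - 2*0 = -24
a_4 = 4*-24 - 2*-6 = -84
a_5 = 4*-84 - 2*-24 = -288
a_6 = 4*-288 - 2*-84 = -984
a_7 = 4*-984 - 2*-288 = -3360
a_8 = 4*-3360 - 2*-984 = -11472
So a_8 = -11472.

-11472


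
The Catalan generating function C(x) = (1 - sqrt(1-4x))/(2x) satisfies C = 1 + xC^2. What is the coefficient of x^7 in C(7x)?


Substituting x -> 7x scales the n-th coefficient by 7^n, so [x^7] C(7x) = 7^7 * C_7.
C_7 = C(2*7, 7)/(8) = 3432/8 = 429.
So 7^7 * 429 = 823543 * 429 = 353299947.

353299947


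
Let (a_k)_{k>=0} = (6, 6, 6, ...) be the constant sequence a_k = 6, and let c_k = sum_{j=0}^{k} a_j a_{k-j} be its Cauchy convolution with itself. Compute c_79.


Since a_j = 6 for all j >= 0, the convolution sum becomes
c_k = sum_{j=0}^{k} 6 * 6 = 36 * (k + 1).
Equivalently, the generating function of (a_k) is 6/(1 - x) and its square is 36/(1 - x)^2 = sum_{k>=0} 36(k + 1) x^k.
For k = 79: 36 * 80 = 2880.

2880


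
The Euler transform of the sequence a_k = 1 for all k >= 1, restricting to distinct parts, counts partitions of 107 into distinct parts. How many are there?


Partitions of 107 into distinct parts can be computed via generating function.
Product (1+x)(1+x^2)(1+x^3)...
The coefficient of x^107 = 789640

789640


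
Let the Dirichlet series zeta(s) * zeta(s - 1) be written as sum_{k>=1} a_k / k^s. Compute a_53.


Convolution gives a_k = sum_{d | k} d * 1 = sum_{d | k} d = sigma(k), the sum of positive divisors of k.
For k = 53, the divisors are 1, 53, so
sigma(53) = 1 + 53 = 54.

54


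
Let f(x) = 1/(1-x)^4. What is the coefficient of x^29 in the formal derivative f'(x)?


Differentiate: d/dx [ 1/(1-x)^r ] = r / (1-x)^(r+1).
Here r = 4, so f'(x) = 4 / (1-x)^5.
The expansion of 1/(1-x)^(r+1) has coefficient of x^n equal to C(n+r, r).
So the coefficient of x^29 in f'(x) is
4 * C(33, 4) = 4 * 40920 = 163680

163680


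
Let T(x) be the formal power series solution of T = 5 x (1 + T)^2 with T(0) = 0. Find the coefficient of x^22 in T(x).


Apply the Lagrange inversion formula: if T = 5 x * phi(T) with phi(t) = (1 + t)^2, then [x^n] T = 5^n * (1/n) [t^(n-1)] phi(t)^n = 5^n * (1/n) [t^(n-1)] (1 + t)^(2n) = 5^n * (1/n) C(2n, n-1).
Using the identity C(2n, n-1) = C(2n, n) * n / (n+1), the unscaled factor equals C(2n, n) / (n+1) = C_n, the n-th Catalan number.
For n = 22: C_22 = C(44, 22) / 23 = 2104098963720/23 = 91482563640.
With the 5^22 = 2384185791015625 factor, the coefficient is 2384185791015625 * 91482563640 = 218111428356170654296875000.

218111428356170654296875000


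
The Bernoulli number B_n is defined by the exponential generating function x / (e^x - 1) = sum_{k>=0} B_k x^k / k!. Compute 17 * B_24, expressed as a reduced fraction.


Bernoulli numbers can also be computed recursively via B_0 = 1 and sum_{j=0}^{m} C(m+1, j) B_j = 0 for m >= 1. Odd-index Bernoulli numbers vanish for k >= 3.
Computing B_24 = -236364091/2730, so 17 * B_24 = 17 * -236364091/2730 = -4018189547/2730.

-4018189547/2730


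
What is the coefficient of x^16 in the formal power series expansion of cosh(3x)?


The Maclaurin series is cosh(t) = sum_{m>=0} t^(2m) / (2m)!, so substituting t = 3x, only even powers of x are nonzero, with coefficient of x^(2m) equal to 3^(2m) / (2m)!.
For x^16 the coefficient is 3^16/16! = 43046721/20922789888000 = 59049/28700672000.

59049/28700672000


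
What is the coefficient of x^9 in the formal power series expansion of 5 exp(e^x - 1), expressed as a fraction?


exp(e^x - 1) is the exponential generating function for the Bell numbers Bell_k: exp(e^x - 1) = sum_{k>=0} Bell_k x^k / k!.
So the coefficient of x^9 in 5 exp(e^x - 1) is 5 Bell_9 / 9!.
Computing: Bell_9 = 21147 and 9! = 362880, giving
5 * 21147/362880 = 1007/3456.

1007/3456


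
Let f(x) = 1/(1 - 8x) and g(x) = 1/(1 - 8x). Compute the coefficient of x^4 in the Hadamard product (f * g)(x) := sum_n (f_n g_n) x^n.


f has coefficients f_k = 8^k and g has coefficients g_k = 8^k, so the Hadamard product has coefficient (f*g)_k = 8^k * 8^k = 64^k.
For k = 4: 64^4 = 16777216.

16777216


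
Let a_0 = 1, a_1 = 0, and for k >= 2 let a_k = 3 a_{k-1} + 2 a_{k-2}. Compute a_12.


Iterating the recurrence forward:
a_0 = 1
a_1 = 0
a_2 = 3*0 + 2*1 = 2
a_3 = 3*2 + 2*0 = 6
a_4 = 3*6 + 2*2 = 22
a_5 = 3*22 + 2*6 = 78
a_6 = 3*78 + 2*22 = 278
a_7 = 3*278 + 2*78 = 990
a_8 = 3*990 + 2*278 = 3526
a_9 = 3*3526 + 2*990 = 12558
a_10 = 3*12558 + 2*3526 = 44726
a_11 = 3*44726 + 2*12558 = 159294
a_12 = 3*159294 + 2*44726 = 567334
So a_12 = 567334.

567334


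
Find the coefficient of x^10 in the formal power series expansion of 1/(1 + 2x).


Write 1/(1 + c x) = 1/(1 - (-c) x) and apply the geometric-series identity
1/(1 - y) = sum_{k>=0} y^k to get 1/(1 + c x) = sum_{k>=0} (-c)^k x^k.
So the coefficient of x^k is (-c)^k = (-1)^k * c^k.
Here c = 2 and k = 10:
(-2)^10 = 1 * 1024 = 1024

1024


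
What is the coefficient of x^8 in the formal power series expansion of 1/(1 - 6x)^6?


The general identity 1/(1 - c x)^r = sum_{k>=0} c^k C(k + r - 1, r - 1) x^k follows by substituting y = c x into 1/(1 - y)^r = sum_{k>=0} C(k + r - 1, r - 1) y^k.
For c = 6, r = 6, k = 8:
6^8 * C(13, 5) = 1679616 * 1287 = 2161665792.

2161665792


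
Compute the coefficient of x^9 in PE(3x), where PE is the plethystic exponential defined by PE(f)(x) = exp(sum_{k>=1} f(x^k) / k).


With f(x) = 3x, the exponent is sum_{k>=1} 3 x^k / k = 3 * (-ln(1 - x)). Exponentiating:
PE(3x) = exp(-3 ln(1 - x)) = 1/(1 - x)^3.
By the negative binomial expansion, [x^n] 1/(1 - x)^3 = C(n + 2, 2).
For n = 9: C(11, 2) = 55.

55


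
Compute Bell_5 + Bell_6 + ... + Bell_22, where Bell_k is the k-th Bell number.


Recall Bell_k counts set partitions of a k-set (with Bell_0 = 1 by convention).
Bell_5 through Bell_22: 52, 203, 877, 4140, 21147, 115975, 678570, 4213597, 27644437, 190899322, 1382958545, 10480142147, 82864869804, 682076806159, 5832742205057, 51724158235372, 474869816156751, 4506715738447323
Sum = 52 + 203 + 877 + 4140 + 21147 + 115975 + 678570 + 4213597 + 27644437 + 190899322 + 1382958545 + 10480142147 + 82864869804 + 682076806159 + 5832742205057 + 51724158235372 + 474869816156751 + 4506715738447323 = 5039919483399478.

5039919483399478


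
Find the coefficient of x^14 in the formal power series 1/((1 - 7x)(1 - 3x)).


By partial fractions or Cauchy convolution:
The coefficient equals sum_{k=0}^{14} 7^k * 3^(14-k).
= 1186886790259

1186886790259


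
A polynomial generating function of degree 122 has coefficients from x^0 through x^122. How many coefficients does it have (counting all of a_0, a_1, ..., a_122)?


A polynomial of degree 122 takes the form a_0 + a_1 x + ... + a_122 x^122.
The number of coefficients is 122 + 1 = 123.

123


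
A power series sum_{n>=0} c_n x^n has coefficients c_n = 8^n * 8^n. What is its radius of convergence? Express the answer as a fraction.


By the root test (Cauchy-Hadamard), the radius is R = 1 / limsup_n |c_n|^(1/n).
Here |c_n|^(1/n) = (8^n * 8^n)^(1/n) = 8 * 8 = 64 for all n.
So R = 1/64 = 1/64.

1/64


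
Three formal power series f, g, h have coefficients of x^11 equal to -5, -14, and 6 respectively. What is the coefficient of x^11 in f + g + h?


Series addition is componentwise:
-5 + -14 + 6
= -13

-13


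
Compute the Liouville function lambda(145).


The Liouville function is lambda(k) = (-1)^Omega(k), where Omega(k) counts the prime factors of k with multiplicity.
Factoring: 145 = 5 * 29, so Omega(145) = 2.
lambda(145) = (-1)^2 = 1.

1


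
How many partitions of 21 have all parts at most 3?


Using the generating function (1-x)^(-1)(1-x^2)^(-1)(1-x^3)^(-1),
the coefficient of x^21 counts these restricted partitions.
Result = 48

48


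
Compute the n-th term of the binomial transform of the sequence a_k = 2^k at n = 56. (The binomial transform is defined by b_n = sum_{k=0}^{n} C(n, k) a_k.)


With a_k = 2^k, b_n = sum_{k=0}^{n} C(n, k) 2^k = (1 + 2)^n by the binomial theorem.
For n = 56: (1 + 2)^56 = 3^56 = 523347633027360537213511521.

523347633027360537213511521


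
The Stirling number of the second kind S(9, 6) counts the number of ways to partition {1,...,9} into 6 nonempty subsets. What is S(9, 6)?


Using the explicit formula S(n,k) = (1/k!) sum_{j=0}^{k} (-1)^(k-j) C(k,j) j^n:
S(9, 6) = 2646
Equivalently, S(n,k) is n! times the coefficient of x^n in the EGF (e^x - 1)^k / k!.

2646


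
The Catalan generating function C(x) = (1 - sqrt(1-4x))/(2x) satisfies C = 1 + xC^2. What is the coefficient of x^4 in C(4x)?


Substituting x -> 4x scales the n-th coefficient by 4^n, so [x^4] C(4x) = 4^4 * C_4.
C_4 = C(2*4, 4)/(5) = 70/5 = 14.
So 4^4 * 14 = 256 * 14 = 3584.

3584


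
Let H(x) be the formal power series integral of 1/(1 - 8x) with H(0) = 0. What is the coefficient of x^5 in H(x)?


1/(1 - 8x) = sum_{k>=0} 8^k x^k. Integrating termwise with H(0) = 0:
H(x) = sum_{k>=0} 8^k x^(k+1) / (k+1) = sum_{m>=1} 8^(m-1) x^m / m.
For m = 5: 8^4/5 = 4096/5 = 4096/5.

4096/5


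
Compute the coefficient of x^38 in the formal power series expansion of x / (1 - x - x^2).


Let f(x) = sum_{k>=0} a_k x^k. Multiplying f(x) * (1 - x - x^2) = x and matching coefficients gives a_0 = 0, a_1 = 1, and a_k = a_{k-1} + a_{k-2} for k >= 2. These are the Fibonacci numbers F_k.
Iterating from F_0 = 0, F_1 = 1:
F_0=0, F_1=1, F_2=1, F_3=2, F_4=3, F_5=5, F_6=8, F_7=13, F_8=21, F_9=34, ...
F_38 = 39088169.

39088169


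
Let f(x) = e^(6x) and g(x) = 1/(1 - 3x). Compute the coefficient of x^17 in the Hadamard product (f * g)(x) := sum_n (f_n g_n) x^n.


Expanding: f_k = 6^k/k! (from e^(6x)) and g_k = 3^k (from 1/(1 - 3x)). So the Hadamard coefficient (f * g)_k = 6^k 3^k / k! = (18)^k / k!.
For k = 17: 18^17/17! = 2185911559738696531968/355687428096000 = 91507169819844/14889875.

91507169819844/14889875


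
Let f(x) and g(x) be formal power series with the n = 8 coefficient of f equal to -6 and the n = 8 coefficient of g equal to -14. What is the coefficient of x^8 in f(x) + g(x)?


Addition of formal power series is termwise.
The coefficient of x^8 in f + g = -6 + -14
= -20

-20


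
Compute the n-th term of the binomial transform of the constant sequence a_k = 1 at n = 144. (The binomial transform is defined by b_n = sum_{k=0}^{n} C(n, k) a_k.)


With a_k = 1 for all k, b_n = sum_{k=0}^{n} C(n, k) = 2^n by the binomial theorem.
For n = 144: 2^144 = 22300745198530623141535718272648361505980416.

22300745198530623141535718272648361505980416


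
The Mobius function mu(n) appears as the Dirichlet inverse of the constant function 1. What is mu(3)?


3 = 3 (all distinct primes).
mu(3) = (-1)^1 = -1

-1


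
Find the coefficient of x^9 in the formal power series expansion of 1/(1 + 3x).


Write 1/(1 + c x) = 1/(1 - (-c) x) and apply the geometric-series identity
1/(1 - y) = sum_{k>=0} y^k to get 1/(1 + c x) = sum_{k>=0} (-c)^k x^k.
So the coefficient of x^k is (-c)^k = (-1)^k * c^k.
Here c = 3 and k = 9:
(-3)^9 = -1 * 19683 = -19683

-19683


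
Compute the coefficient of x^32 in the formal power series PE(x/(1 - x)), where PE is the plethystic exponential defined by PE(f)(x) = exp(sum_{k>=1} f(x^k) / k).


For f(x) = x/(1 - x) we have
sum_{k>=1} f(x^k) / k = sum_{k>=1} (1/k) * x^k / (1 - x^k) = sum_{k, m >= 1} x^(k m) / k,
which after exponentiating simplifies to
PE(x/(1 - x)) = prod_{k>=1} 1 / (1 - x^k).
This is the generating function for the partition function p(n), so the coefficient of x^32 is p(32).
Computing p(32) by dynamic programming over parts 1, 2, ..., 32: p(32) = 8349.

8349


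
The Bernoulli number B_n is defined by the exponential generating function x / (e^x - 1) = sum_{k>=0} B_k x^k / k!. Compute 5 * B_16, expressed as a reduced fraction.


Bernoulli numbers can also be computed recursively via B_0 = 1 and sum_{j=0}^{m} C(m+1, j) B_j = 0 for m >= 1. Odd-index Bernoulli numbers vanish for k >= 3.
Computing B_16 = -3617/510, so 5 * B_16 = 5 * -3617/510 = -3617/102.

-3617/102


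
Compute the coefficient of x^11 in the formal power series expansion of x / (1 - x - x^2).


Let f(x) = sum_{k>=0} a_k x^k. Multiplying f(x) * (1 - x - x^2) = x and matching coefficients gives a_0 = 0, a_1 = 1, and a_k = a_{k-1} + a_{k-2} for k >= 2. These are the Fibonacci numbers F_k.
Iterating from F_0 = 0, F_1 = 1:
F_0=0, F_1=1, F_2=1, F_3=2, F_4=3, F_5=5, F_6=8, F_7=13, F_8=21, F_9=34, ...
F_11 = 89.

89


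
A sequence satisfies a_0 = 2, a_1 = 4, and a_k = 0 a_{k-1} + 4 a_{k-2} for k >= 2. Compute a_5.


The characteristic equation is t^2 - 0 t - 4 = 0, with roots r_1 = 2 and r_2 = -2 (so c_1 = r_1 + r_2, c_2 = -r_1 r_2 as required).
One can use the closed form a_n = A r_1^n + B r_2^n, but direct iteration is more reliable:
a_0 = 2, a_1 = 4, a_2 = 8, a_3 = 16, a_4 = 32, a_5 = 64.
So a_5 = 64.

64


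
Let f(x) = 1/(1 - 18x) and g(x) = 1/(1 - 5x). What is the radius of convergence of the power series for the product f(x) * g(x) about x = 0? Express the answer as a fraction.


The radius of 1/(1 - 18x) is 1/18 (nearest singularity at x = 1/18), and the radius of 1/(1 - 5x) is 1/5.
The product f(x)*g(x) = 1/((1 - 18x)(1 - 5x)) has singularities at both 1/18 and 1/5, so its radius of convergence is the distance to the nearest one:
min(1/18, 1/5) = 1/18.

1/18


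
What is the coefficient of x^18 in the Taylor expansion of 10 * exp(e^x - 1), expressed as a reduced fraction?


exp(e^x - 1) = sum_{k>=0} Bell_k x^k / k!, where Bell_k is the k-th Bell number.
So the coefficient of x^18 is 10 * Bell_18 / 18!.
Computing: Bell_18 = 682076806159 and 18! = 6402373705728000, giving
10 * 682076806159/6402373705728000 = 97439543737/91462481510400.

97439543737/91462481510400


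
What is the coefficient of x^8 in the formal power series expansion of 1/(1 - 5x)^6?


The general identity 1/(1 - c x)^r = sum_{k>=0} c^k C(k + r - 1, r - 1) x^k follows by substituting y = c x into 1/(1 - y)^r = sum_{k>=0} C(k + r - 1, r - 1) y^k.
For c = 5, r = 6, k = 8:
5^8 * C(13, 5) = 390625 * 1287 = 502734375.

502734375


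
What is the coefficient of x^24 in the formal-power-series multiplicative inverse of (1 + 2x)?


The inverse is 1/(1 + 2x). Apply the geometric identity 1/(1 - y) = sum_{k>=0} y^k with y = -2x:
1/(1 + 2x) = sum_{k>=0} (-2)^k x^k.
So the coefficient of x^24 is (-2)^24 = 16777216.

16777216


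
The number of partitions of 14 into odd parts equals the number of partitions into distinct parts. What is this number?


Computing partitions of 14 into odd parts (1, 3, 5, ...):
Using the generating function prod_{k>=0} 1/(1-x^(2k+1)),
the count is 22

22


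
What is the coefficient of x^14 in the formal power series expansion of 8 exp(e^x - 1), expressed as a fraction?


exp(e^x - 1) is the exponential generating function for the Bell numbers Bell_k: exp(e^x - 1) = sum_{k>=0} Bell_k x^k / k!.
So the coefficient of x^14 in 8 exp(e^x - 1) is 8 Bell_14 / 14!.
Computing: Bell_14 = 190899322 and 14! = 87178291200, giving
8 * 190899322/87178291200 = 95449661/5448643200.

95449661/5448643200


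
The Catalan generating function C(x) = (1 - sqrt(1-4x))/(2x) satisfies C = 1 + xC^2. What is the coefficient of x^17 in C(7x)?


Substituting x -> 7x scales the n-th coefficient by 7^n, so [x^17] C(7x) = 7^17 * C_17.
C_17 = C(2*17, 17)/(18) = 2333606220/18 = 129644790.
So 7^17 * 129644790 = 232630513987207 * 129644790 = 30159334133463514201530.

30159334133463514201530


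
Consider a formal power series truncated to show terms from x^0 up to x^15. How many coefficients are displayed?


From x^0 to x^15 inclusive, the count is 15 - 0 + 1 = 16.

16


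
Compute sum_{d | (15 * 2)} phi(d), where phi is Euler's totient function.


First, 15 * 2 = 30. One classical identity is sum_{d | n} phi(d) = n (each k in [1, n] has a unique gcd with n, and among the k's with gcd(k, n) = n/d there are phi(d) of them). So the sum equals 30. We also verify directly:
Divisors of 30: 1, 2, 3, 5, 6, 10, 15, 30.
phi values: 1, 1, 2, 4, 2, 4, 8, 8.
Sum = 30.

30


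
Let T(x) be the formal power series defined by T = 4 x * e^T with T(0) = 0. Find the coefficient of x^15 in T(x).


Apply the Lagrange inversion formula: if T = 4 x * phi(T) with phi(t) = e^t, then
[x^n] T = 4^n * (1/n) [t^(n-1)] phi(t)^n = 4^n * (1/n) [t^(n-1)] e^(n t) = 4^n * (1/n) * n^(n-1) / (n-1)! = 4^n * n^(n-1) / n!.
When c = 1 this is the Cayley count of rooted labeled trees on n vertices, divided by n!.
For n = 15: 4^15 * 15^14 / 15! = 1073741824 * 29192926025390625/1307674368000 = 167961600000000000/7007.

167961600000000000/7007


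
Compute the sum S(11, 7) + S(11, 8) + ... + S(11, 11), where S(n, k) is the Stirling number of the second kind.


By definition, S(n, k) counts partitions of an n-set into exactly k nonempty blocks.
Computing row n = 11 for k = 7..11:
S(11, k): 63987, 11880, 1155, 55, 1
Sum = 77078.

77078


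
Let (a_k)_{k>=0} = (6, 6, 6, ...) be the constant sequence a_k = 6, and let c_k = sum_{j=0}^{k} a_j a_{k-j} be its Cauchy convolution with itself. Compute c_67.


Since a_j = 6 for all j >= 0, the convolution sum becomes
c_k = sum_{j=0}^{k} 6 * 6 = 36 * (k + 1).
Equivalently, the generating function of (a_k) is 6/(1 - x) and its square is 36/(1 - x)^2 = sum_{k>=0} 36(k + 1) x^k.
For k = 67: 36 * 68 = 2448.

2448


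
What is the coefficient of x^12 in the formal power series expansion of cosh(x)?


The Maclaurin series is cosh(t) = sum_{m>=0} t^(2m) / (2m)!, so substituting t = x, only even powers of x are nonzero, with coefficient of x^(2m) equal to 1 / (2m)!.
For x^12 the coefficient is 1/12! = 1/479001600 = 1/479001600.

1/479001600


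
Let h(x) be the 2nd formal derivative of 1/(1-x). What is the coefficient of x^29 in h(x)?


Differentiating 2 times: d^2/dx^2 [1/(1-x)] = 2!/(1-x)^3.
The expansion 1/(1-x)^3 = sum_{k>=0} C(k+2, 2) x^k, so the coefficient of x^n in 2!/(1-x)^3 is 2! * C(n+2, 2).
For n = 29: 2 * C(31, 2) = 2 * 465 = 930

930


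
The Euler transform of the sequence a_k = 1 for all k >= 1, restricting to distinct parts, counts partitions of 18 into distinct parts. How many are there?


Partitions of 18 into distinct parts can be computed via generating function.
Product (1+x)(1+x^2)(1+x^3)...
The coefficient of x^18 = 46

46
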